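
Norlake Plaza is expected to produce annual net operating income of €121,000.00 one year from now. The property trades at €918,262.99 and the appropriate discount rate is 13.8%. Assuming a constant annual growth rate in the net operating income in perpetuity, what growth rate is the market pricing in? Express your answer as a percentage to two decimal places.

P = D₁/(r−g) ⇒ g = r − D₁/P = 0.138 − €121,000.00/€918,262.99 = 0.006229

0.62%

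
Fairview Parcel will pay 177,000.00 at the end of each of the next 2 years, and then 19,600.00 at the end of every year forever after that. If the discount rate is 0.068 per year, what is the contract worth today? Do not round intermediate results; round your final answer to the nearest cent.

PV of 2-year annuity: 177,000.00 × [1 − (1+0.068)^−2] / 0.068 = 320908.55532
Perpetuity value at year 2: 19,600.00 / 0.068 = 288235.29412
PV of perpetuity: 288235.29412 / (1+0.068)^2 = 252699.65748
Total PV = 320908.55532 + 252699.65748 = 573608.21280

573608.21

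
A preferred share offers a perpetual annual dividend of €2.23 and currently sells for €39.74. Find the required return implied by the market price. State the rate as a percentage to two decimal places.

P = C/r ⇒ r = C/P = €2.23/€39.74 = 0.056115

5.61%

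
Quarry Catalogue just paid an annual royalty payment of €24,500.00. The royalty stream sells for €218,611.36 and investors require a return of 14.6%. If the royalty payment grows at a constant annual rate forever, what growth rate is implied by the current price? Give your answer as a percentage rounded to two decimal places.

P = D₀(1+g)/(r−g) ⇒ P(r−g) = D₀(1+g) ⇒ g(P+D₀) = P·r − D₀
g = (P·r − D₀)/(P + D₀) = (€218,611.36×0.146 − €24,500.00) / (€218,611.36 + €24,500.00) = 0.030510

3.05%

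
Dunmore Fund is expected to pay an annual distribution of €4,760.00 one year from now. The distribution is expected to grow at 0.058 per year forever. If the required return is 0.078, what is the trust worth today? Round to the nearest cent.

Growing perpetuity: P = D₁ / (r − g) = €4,760.0000 / (0.078 − 0.058) = €238,000.00

€238000.00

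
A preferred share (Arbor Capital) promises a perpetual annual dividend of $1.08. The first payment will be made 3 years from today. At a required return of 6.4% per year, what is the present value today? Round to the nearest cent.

Value at end of year 2: C / r = $1.08 / 0.064 = $16.8750
Discount to today: PV = $16.8750 / (1 + 0.064)^2 = $16.8750 / 1.132096 = $14.91

$14.91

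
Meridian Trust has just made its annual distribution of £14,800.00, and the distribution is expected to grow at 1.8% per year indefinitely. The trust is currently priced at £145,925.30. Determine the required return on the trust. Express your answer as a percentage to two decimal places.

12.12%

D₁ = £14,800.00 × 1.018 = £15,066.4000
P = D₁/(r − g) ⇒ r = D₁/P + g = £15,066.4000/£145,925.30 + 0.018 = 0.103247 + 0.018 = 0.121247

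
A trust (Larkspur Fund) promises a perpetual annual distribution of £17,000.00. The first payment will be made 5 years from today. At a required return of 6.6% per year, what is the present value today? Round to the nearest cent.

£199469.35

Value at end of year 4: C / r = £17,000.00 / 0.066 = £257,575.7576
Discount to today: PV = £257,575.7576 / (1 + 0.066)^4 = £257,575.7576 / 1.291305 = £199,469.35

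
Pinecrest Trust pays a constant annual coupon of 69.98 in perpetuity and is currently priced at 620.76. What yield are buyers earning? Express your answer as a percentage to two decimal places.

P = C/r ⇒ r = C/P = 69.98/620.76 = 0.112733

11.27%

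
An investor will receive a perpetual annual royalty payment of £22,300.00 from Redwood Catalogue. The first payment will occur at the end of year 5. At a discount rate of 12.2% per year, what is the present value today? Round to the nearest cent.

£115338.32

Value at end of year 4: C / r = £22,300.00 / 0.122 = £182,786.8852
Discount to today: PV = £182,786.8852 / (1 + 0.122)^4 = £182,786.8852 / 1.584789 = £115,338.32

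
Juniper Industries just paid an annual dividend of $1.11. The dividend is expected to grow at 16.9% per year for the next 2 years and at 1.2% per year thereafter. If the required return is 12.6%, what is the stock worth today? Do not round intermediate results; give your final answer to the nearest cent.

D_1 = 1.29759
D_2 = 1.51688
Terminal value at year 2: TV = D_2×(1+g_2)/(r−g_2) = 1.53509/0.114 = 13.46566
P_0 = D_1/(1+r)^1 + D_2/(1+r)^2 + TV/(1+r)^2
    = 1.15239 + 1.19640 + 10.62064 = 12.96943

$12.97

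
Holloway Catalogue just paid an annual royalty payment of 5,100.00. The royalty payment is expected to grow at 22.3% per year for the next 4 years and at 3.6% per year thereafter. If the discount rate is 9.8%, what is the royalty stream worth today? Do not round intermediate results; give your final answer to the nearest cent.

158075.52

D_1 = 6237.30000
D_2 = 7628.21790
D_3 = 9329.31049
D_4 = 11409.74673
Terminal value at year 4: TV = D_4×(1+g_2)/(r−g_2) = 11820.49761/0.062 = 190653.18732
P_0 = D_1/(1+r)^1 + D_2/(1+r)^2 + D_3/(1+r)^3 + D_4/(1+r)^4 + TV/(1+r)^4
    = 5680.60109 + 6327.29976 + 7047.62077 + 7849.94554 + 131170.05773 = 158075.52490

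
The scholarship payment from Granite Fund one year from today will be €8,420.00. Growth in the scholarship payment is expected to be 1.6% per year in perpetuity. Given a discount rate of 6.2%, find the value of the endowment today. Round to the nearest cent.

€183043.48

Growing perpetuity: P = D₁ / (r − g) = €8,420.0000 / (0.062 − 0.016) = €183,043.48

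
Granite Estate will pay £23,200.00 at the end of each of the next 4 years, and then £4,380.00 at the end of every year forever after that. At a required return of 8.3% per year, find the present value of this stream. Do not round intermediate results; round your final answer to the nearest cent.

PV of 4-year annuity: £23,200.00 × [1 − (1+0.083)^−4] / 0.083 = 76331.00310
Perpetuity value at year 4: £4,380.00 / 0.083 = 52771.08434
PV of perpetuity: 52771.08434 / (1+0.083)^4 = 38360.31737
Total PV = 76331.00310 + 38360.31737 = 114691.32048

£114691.32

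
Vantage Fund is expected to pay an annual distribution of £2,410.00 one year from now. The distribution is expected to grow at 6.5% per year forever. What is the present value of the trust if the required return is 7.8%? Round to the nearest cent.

Growing perpetuity: P = D₁ / (r − g) = £2,410.0000 / (0.078 − 0.065) = £185,384.62

£185384.62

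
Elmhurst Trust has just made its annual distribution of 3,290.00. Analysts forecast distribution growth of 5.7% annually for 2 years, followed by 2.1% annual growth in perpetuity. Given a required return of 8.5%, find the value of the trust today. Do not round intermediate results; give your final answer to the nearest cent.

D_1 = 3477.53000
D_2 = 3675.74921
Terminal value at year 2: TV = D_2×(1+g_2)/(r−g_2) = 3752.93994/0.064 = 58639.68662
P_0 = D_1/(1+r)^1 + D_2/(1+r)^2 + TV/(1+r)^2
    = 3205.09677 + 3122.38460 + 49811.79181 = 56139.27319

56139.27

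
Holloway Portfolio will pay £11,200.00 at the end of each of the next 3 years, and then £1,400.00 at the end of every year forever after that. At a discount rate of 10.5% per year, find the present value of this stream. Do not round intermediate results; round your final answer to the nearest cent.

£37491.54

PV of 3-year annuity: £11,200.00 × [1 − (1+0.105)^−3] / 0.105 = 27609.38278
Perpetuity value at year 3: £1,400.00 / 0.105 = 13333.33333
PV of perpetuity: 13333.33333 / (1+0.105)^3 = 9882.16049
Total PV = 27609.38278 + 9882.16049 = 37491.54326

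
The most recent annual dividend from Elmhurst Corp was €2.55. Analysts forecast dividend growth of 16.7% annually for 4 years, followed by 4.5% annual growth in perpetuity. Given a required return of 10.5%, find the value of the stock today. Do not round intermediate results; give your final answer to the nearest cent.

D_1 = 2.97585
D_2 = 3.47282
D_3 = 4.05278
D_4 = 4.72959
Terminal value at year 4: TV = D_4×(1+g_2)/(r−g_2) = 4.94242/0.06 = 82.37371
P_0 = D_1/(1+r)^1 + D_2/(1+r)^2 + D_3/(1+r)^3 + D_4/(1+r)^4 + TV/(1+r)^4
    = 2.69308 + 2.84418 + 3.00376 + 3.17230 + 55.25092 = 66.96425

€66.96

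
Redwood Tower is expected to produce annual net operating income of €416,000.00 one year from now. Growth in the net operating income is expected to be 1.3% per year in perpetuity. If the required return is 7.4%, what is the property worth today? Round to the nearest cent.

Growing perpetuity: P = D₁ / (r − g) = €416,000.0000 / (0.074 − 0.013) = €6,819,672.13

€6819672.13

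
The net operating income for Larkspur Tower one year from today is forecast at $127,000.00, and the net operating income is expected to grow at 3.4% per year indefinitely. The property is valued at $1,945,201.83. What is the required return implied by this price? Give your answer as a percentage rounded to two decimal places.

P = D₁/(r − g) ⇒ r = D₁/P + g = $127,000.0000/$1,945,201.83 + 0.034 = 0.065289 + 0.034 = 0.099289

9.93%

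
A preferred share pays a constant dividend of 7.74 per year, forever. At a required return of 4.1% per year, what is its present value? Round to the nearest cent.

Level perpetuity: PV = C / r = 7.74 / 0.041 = 188.78

188.78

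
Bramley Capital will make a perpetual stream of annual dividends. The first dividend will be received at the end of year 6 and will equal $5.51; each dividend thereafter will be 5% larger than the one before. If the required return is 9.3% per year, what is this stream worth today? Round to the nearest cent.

$82.15

Value at end of year 5: C₁ / (r − g) = $5.51 / (0.093 − 0.05) = $128.1395
Discount to today: PV = $128.1395 / (1 + 0.093)^5 = $128.1395 / 1.559915 = $82.15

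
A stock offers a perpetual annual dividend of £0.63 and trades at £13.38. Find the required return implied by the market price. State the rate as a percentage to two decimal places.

4.71%

P = C/r ⇒ r = C/P = £0.63/£13.38 = 0.047085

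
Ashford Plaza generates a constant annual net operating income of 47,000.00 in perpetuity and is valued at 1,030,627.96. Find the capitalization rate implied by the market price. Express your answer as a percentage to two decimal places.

4.56%

P = C/r ⇒ r = C/P = 47,000.00/1,030,627.96 = 0.045603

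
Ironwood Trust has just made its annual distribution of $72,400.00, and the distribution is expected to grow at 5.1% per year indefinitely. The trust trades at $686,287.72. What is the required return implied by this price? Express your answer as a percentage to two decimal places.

D₁ = $72,400.00 × 1.051 = $76,092.4000
P = D₁/(r − g) ⇒ r = D₁/P + g = $76,092.4000/$686,287.72 + 0.051 = 0.110875 + 0.051 = 0.161875

16.19%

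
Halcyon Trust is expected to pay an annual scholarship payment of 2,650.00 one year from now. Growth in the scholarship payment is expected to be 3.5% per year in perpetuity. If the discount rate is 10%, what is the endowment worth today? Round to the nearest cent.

40769.23

Growing perpetuity: P = D₁ / (r − g) = 2,650.0000 / (0.1 − 0.035) = 40,769.23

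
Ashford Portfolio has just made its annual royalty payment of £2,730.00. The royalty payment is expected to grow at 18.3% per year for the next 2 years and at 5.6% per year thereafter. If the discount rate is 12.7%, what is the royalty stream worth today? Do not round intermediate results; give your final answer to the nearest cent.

D_1 = 3229.59000
D_2 = 3820.60497
Terminal value at year 2: TV = D_2×(1+g_2)/(r−g_2) = 4034.55885/0.071 = 56824.77251
P_0 = D_1/(1+r)^1 + D_2/(1+r)^2 + TV/(1+r)^2
    = 2865.65217 + 3008.04483 + 44739.37097 = 50613.06797

£50613.07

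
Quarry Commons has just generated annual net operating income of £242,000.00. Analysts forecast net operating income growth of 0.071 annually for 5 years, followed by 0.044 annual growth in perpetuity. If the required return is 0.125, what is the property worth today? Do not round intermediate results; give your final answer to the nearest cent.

D_1 = 259182.00000
D_2 = 277583.92200
D_3 = 297292.38046
D_4 = 318400.13947
D_5 = 341006.54938
Terminal value at year 5: TV = D_5×(1+g_2)/(r−g_2) = 356010.83755/0.081 = 4395195.52531
P_0 = D_1/(1+r)^1 + D_2/(1+r)^2 + D_3/(1+r)^3 + D_4/(1+r)^4 + D_5/(1+r)^5 + TV/(1+r)^5
    = 230384.00000 + 219325.56800 + 208797.94074 + 198775.63958 + 189234.40888 + 2439021.27002 = 3485538.82722

£3485538.83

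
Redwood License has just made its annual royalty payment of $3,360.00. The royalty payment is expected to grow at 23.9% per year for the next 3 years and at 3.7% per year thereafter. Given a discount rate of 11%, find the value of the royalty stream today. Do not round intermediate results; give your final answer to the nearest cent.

D_1 = 4163.04000
D_2 = 5158.00656
D_3 = 6390.77013
Terminal value at year 3: TV = D_3×(1+g_2)/(r−g_2) = 6627.22862/0.073 = 90783.95373
P_0 = D_1/(1+r)^1 + D_2/(1+r)^2 + D_3/(1+r)^3 + TV/(1+r)^3
    = 3750.48649 + 4186.35383 + 4672.87604 + 66380.44453 = 78990.16089

$78990.16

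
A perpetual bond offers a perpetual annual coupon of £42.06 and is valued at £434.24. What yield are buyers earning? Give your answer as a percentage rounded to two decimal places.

P = C/r ⇒ r = C/P = £42.06/£434.24 = 0.096859

9.69%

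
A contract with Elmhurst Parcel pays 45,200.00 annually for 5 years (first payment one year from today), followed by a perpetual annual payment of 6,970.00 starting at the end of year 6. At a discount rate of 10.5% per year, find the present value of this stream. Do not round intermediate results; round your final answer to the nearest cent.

PV of 5-year annuity: 45,200.00 × [1 − (1+0.105)^−5] / 0.105 = 169177.19170
Perpetuity value at year 5: 6,970.00 / 0.105 = 66380.95238
PV of perpetuity: 66380.95238 / (1+0.105)^5 = 40293.23056
Total PV = 169177.19170 + 40293.23056 = 209470.42226

209470.42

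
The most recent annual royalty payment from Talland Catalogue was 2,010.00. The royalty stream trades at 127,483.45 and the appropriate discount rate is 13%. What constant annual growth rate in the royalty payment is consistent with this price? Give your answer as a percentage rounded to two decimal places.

P = D₀(1+g)/(r−g) ⇒ P(r−g) = D₀(1+g) ⇒ g(P+D₀) = P·r − D₀
g = (P·r − D₀)/(P + D₀) = (127,483.45×0.13 − 2,010.00) / (127,483.45 + 2,010.00) = 0.112460

11.25%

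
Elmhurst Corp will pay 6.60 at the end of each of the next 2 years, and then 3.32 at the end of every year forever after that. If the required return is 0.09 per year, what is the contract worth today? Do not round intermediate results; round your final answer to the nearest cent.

42.66

PV of 2-year annuity: 6.60 × [1 − (1+0.09)^−2] / 0.09 = 11.61013
Perpetuity value at year 2: 3.32 / 0.09 = 36.88889
PV of perpetuity: 36.88889 / (1+0.09)^2 = 31.04864
Total PV = 11.61013 + 31.04864 = 42.65877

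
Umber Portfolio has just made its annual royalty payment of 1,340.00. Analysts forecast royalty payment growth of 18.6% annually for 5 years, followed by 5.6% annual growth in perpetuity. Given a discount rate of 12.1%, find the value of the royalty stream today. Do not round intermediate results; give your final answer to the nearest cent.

36816.56

D_1 = 1589.24000
D_2 = 1884.83864
D_3 = 2235.41863
D_4 = 2651.20649
D_5 = 3144.33090
Terminal value at year 5: TV = D_5×(1+g_2)/(r−g_2) = 3320.41343/0.065 = 51083.28353
P_0 = D_1/(1+r)^1 + D_2/(1+r)^2 + D_3/(1+r)^3 + D_4/(1+r)^4 + D_5/(1+r)^5 + TV/(1+r)^5
    = 1417.69848 + 1499.90223 + 1586.87248 + 1678.88560 + 1776.23401 + 28856.97094 = 36816.56374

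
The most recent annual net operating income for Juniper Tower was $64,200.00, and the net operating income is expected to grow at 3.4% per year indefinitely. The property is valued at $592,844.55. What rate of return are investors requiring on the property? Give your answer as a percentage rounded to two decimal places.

14.60%

D₁ = $64,200.00 × 1.034 = $66,382.8000
P = D₁/(r − g) ⇒ r = D₁/P + g = $66,382.8000/$592,844.55 + 0.034 = 0.111973 + 0.034 = 0.145973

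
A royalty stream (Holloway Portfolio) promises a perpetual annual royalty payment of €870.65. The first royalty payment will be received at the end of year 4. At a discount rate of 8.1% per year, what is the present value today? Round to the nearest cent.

€8509.06

Value at end of year 3: C / r = €870.65 / 0.081 = €10,748.7654
Discount to today: PV = €10,748.7654 / (1 + 0.081)^3 = €10,748.7654 / 1.263214 = €8,509.06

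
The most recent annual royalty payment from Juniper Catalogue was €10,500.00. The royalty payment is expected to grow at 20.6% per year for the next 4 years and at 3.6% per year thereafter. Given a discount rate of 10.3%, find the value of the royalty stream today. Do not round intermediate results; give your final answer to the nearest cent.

D_1 = 12663.00000
D_2 = 15271.57800
D_3 = 18417.52307
D_4 = 22211.53282
Terminal value at year 4: TV = D_4×(1+g_2)/(r−g_2) = 23011.14800/0.067 = 343449.97017
P_0 = D_1/(1+r)^1 + D_2/(1+r)^2 + D_3/(1+r)^3 + D_4/(1+r)^4 + TV/(1+r)^4
    = 11480.50771 + 12552.57688 + 13724.75767 + 15006.39869 + 232039.23940 = 284803.48034

€284803.48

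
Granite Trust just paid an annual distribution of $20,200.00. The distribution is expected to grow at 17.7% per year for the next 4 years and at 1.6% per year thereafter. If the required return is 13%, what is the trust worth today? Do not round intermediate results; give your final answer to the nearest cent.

$301459.21

D_1 = 23775.40000
D_2 = 27983.64580
D_3 = 32936.75111
D_4 = 38766.55605
Terminal value at year 4: TV = D_4×(1+g_2)/(r−g_2) = 39386.82095/0.114 = 345498.42938
P_0 = D_1/(1+r)^1 + D_2/(1+r)^2 + D_3/(1+r)^3 + D_4/(1+r)^4 + TV/(1+r)^4
    = 21040.17699 + 21915.29940 + 22826.82070 + 23776.25483 + 211900.65712 = 301459.20904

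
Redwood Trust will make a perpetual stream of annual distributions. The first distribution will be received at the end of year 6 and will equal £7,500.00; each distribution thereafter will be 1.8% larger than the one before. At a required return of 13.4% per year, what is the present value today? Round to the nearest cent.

£34477.68

Value at end of year 5: C₁ / (r − g) = £7,500.00 / (0.134 − 0.018) = £64,655.1724
Discount to today: PV = £64,655.1724 / (1 + 0.134)^5 = £64,655.1724 / 1.875276 = £34,477.68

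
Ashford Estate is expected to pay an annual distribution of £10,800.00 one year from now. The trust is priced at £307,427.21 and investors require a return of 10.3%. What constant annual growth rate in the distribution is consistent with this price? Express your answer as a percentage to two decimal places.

P = D₁/(r−g) ⇒ g = r − D₁/P = 0.103 − £10,800.00/£307,427.21 = 0.067870

6.79%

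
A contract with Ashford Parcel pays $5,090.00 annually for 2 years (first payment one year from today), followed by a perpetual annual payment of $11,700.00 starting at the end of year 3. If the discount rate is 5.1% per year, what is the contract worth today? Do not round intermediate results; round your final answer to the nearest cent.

$217138.46

PV of 2-year annuity: $5,090.00 × [1 − (1+0.051)^−2] / 0.051 = 9451.00539
Perpetuity value at year 2: $11,700.00 / 0.051 = 229411.76471
PV of perpetuity: 229411.76471 / (1+0.051)^2 = 207687.44977
Total PV = 9451.00539 + 207687.44977 = 217138.45516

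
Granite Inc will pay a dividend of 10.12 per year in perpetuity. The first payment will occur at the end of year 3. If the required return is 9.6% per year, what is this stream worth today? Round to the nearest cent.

87.76

Value at end of year 2: C / r = 10.12 / 0.096 = 105.4167
Discount to today: PV = 105.4167 / (1 + 0.096)^2 = 105.4167 / 1.201216 = 87.76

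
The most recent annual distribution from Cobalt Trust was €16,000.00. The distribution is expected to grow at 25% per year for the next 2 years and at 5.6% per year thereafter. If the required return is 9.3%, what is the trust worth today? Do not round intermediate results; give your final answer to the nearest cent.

D_1 = 20000.00000
D_2 = 25000.00000
Terminal value at year 2: TV = D_2×(1+g_2)/(r−g_2) = 26400.00000/0.037 = 713513.51351
P_0 = D_1/(1+r)^1 + D_2/(1+r)^2 + TV/(1+r)^2
    = 18298.26167 + 20926.64875 + 597257.86697 = 636482.77738

€636482.78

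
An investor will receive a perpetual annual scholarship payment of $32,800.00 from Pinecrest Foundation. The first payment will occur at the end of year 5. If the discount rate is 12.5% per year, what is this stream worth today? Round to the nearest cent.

$163815.03

Value at end of year 4: C / r = $32,800.00 / 0.125 = $262,400.0000
Discount to today: PV = $262,400.0000 / (1 + 0.125)^4 = $262,400.0000 / 1.601807 = $163,815.03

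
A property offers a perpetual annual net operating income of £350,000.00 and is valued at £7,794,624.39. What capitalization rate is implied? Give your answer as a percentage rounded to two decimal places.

P = C/r ⇒ r = C/P = £350,000.00/£7,794,624.39 = 0.044903

4.49%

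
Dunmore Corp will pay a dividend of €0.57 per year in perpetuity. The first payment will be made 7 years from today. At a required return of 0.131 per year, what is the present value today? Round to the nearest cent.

Value at end of year 6: C / r = €0.57 / 0.131 = €4.3511
Discount to today: PV = €4.3511 / (1 + 0.131)^6 = €4.3511 / 2.093031 = €2.08

€2.08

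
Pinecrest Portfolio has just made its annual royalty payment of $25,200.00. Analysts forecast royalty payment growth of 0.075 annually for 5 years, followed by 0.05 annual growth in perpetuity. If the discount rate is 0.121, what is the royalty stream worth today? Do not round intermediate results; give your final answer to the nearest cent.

D_1 = 27090.00000
D_2 = 29121.75000
D_3 = 31305.88125
D_4 = 33653.82234
D_5 = 36177.85902
Terminal value at year 5: TV = D_5×(1+g_2)/(r−g_2) = 37986.75197/0.071 = 535024.67564
P_0 = D_1/(1+r)^1 + D_2/(1+r)^2 + D_3/(1+r)^3 + D_4/(1+r)^4 + D_5/(1+r)^5 + TV/(1+r)^5
    = 24165.92328 + 23174.27969 + 22223.32798 + 21311.39837 + 20436.88961 + 302235.69139 = 413547.51032

$413547.51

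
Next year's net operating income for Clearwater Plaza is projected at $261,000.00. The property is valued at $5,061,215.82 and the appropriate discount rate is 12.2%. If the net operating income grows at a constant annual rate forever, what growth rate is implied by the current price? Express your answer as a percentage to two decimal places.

P = D₁/(r−g) ⇒ g = r − D₁/P = 0.122 − $261,000.00/$5,061,215.82 = 0.070431

7.04%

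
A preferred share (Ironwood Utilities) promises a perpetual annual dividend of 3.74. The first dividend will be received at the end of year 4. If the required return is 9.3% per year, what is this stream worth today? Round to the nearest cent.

30.80

Value at end of year 3: C / r = 3.74 / 0.093 = 40.2151
Discount to today: PV = 40.2151 / (1 + 0.093)^3 = 40.2151 / 1.305751 = 30.80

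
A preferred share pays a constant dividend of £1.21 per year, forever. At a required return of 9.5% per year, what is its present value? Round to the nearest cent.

Level perpetuity: PV = C / r = £1.21 / 0.095 = £12.74

£12.74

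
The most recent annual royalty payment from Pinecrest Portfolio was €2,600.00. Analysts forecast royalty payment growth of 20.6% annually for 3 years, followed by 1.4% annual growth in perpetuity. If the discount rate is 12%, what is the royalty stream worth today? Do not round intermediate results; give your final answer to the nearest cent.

D_1 = 3135.60000
D_2 = 3781.53360
D_3 = 4560.52952
Terminal value at year 3: TV = D_3×(1+g_2)/(r−g_2) = 4624.37693/0.106 = 43626.19750
P_0 = D_1/(1+r)^1 + D_2/(1+r)^2 + D_3/(1+r)^3 + TV/(1+r)^3
    = 2799.64286 + 3014.61543 + 3246.09483 + 31052.26567 = 40112.61879

€40112.62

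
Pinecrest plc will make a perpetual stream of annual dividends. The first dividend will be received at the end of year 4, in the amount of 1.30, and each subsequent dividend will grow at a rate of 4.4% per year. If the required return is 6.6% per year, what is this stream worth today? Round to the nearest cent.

Value at end of year 3: C₁ / (r − g) = 1.30 / (0.066 − 0.044) = 59.0909
Discount to today: PV = 59.0909 / (1 + 0.066)^3 = 59.0909 / 1.211355 = 48.78

48.78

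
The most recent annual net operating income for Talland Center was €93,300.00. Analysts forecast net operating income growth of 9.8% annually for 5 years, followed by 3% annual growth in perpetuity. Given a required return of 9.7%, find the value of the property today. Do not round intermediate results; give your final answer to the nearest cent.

€1908640.10

D_1 = 102443.40000
D_2 = 112482.85320
D_3 = 123506.17281
D_4 = 135609.77775
D_5 = 148899.53597
Terminal value at year 5: TV = D_5×(1+g_2)/(r−g_2) = 153366.52205/0.067 = 2289052.56788
P_0 = D_1/(1+r)^1 + D_2/(1+r)^2 + D_3/(1+r)^3 + D_4/(1+r)^4 + D_5/(1+r)^5 + TV/(1+r)^5
    = 93385.05014 + 93470.17780 + 93555.38307 + 93640.66601 + 93726.02669 + 1440862.79834 = 1908640.10205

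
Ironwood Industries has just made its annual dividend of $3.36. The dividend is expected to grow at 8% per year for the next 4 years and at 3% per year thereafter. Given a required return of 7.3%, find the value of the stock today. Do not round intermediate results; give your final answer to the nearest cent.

D_1 = 3.62880
D_2 = 3.91910
D_3 = 4.23263
D_4 = 4.57124
Terminal value at year 4: TV = D_4×(1+g_2)/(r−g_2) = 4.70838/0.043 = 109.49721
P_0 = D_1/(1+r)^1 + D_2/(1+r)^2 + D_3/(1+r)^3 + D_4/(1+r)^4 + TV/(1+r)^4
    = 3.38192 + 3.40398 + 3.42619 + 3.44854 + 82.60459 = 96.26522

$96.27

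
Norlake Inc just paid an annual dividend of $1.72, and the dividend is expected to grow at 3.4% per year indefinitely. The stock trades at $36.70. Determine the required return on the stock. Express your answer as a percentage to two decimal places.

8.25%

D₁ = $1.72 × 1.034 = $1.7785
P = D₁/(r − g) ⇒ r = D₁/P + g = $1.7785/$36.70 + 0.034 = 0.048460 + 0.034 = 0.082460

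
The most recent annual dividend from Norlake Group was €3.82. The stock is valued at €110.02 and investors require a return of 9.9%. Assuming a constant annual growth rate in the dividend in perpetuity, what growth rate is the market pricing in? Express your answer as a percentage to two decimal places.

6.21%

P = D₀(1+g)/(r−g) ⇒ P(r−g) = D₀(1+g) ⇒ g(P+D₀) = P·r − D₀
g = (P·r − D₀)/(P + D₀) = (€110.02×0.099 − €3.82) / (€110.02 + €3.82) = 0.062122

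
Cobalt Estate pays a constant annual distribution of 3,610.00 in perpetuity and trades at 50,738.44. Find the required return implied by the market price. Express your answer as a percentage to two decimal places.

P = C/r ⇒ r = C/P = 3,610.00/50,738.44 = 0.071149

7.11%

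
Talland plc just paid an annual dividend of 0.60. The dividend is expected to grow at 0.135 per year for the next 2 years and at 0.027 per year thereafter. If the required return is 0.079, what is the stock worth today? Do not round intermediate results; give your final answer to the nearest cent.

D_1 = 0.68100
D_2 = 0.77294
Terminal value at year 2: TV = D_2×(1+g_2)/(r−g_2) = 0.79380/0.052 = 15.26547
P_0 = D_1/(1+r)^1 + D_2/(1+r)^2 + TV/(1+r)^2
    = 0.63114 + 0.66390 + 13.11195 = 14.40698

14.41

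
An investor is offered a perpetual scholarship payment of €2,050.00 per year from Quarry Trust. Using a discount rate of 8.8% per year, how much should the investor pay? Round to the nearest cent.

€23295.45

Level perpetuity: PV = C / r = €2,050.00 / 0.088 = €23,295.45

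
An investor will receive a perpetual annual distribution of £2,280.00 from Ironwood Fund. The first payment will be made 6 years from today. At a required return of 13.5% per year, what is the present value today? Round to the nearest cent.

£8966.48

Value at end of year 5: C / r = £2,280.00 / 0.135 = £16,888.8889
Discount to today: PV = £16,888.8889 / (1 + 0.135)^5 = £16,888.8889 / 1.883559 = £8,966.48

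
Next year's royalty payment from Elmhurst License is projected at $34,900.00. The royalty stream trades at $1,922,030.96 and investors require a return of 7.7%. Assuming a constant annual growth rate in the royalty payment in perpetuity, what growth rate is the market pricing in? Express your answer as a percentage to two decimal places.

P = D₁/(r−g) ⇒ g = r − D₁/P = 0.077 − $34,900.00/$1,922,030.96 = 0.058842

5.88%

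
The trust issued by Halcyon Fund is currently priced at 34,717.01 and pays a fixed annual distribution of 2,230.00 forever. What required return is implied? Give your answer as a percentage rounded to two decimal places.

P = C/r ⇒ r = C/P = 2,230.00/34,717.01 = 0.064234

6.42%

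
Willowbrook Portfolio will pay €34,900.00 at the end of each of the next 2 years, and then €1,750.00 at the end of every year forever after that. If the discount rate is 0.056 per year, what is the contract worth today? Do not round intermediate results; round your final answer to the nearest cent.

PV of 2-year annuity: €34,900.00 × [1 − (1+0.056)^−2] / 0.056 = 64345.87351
Perpetuity value at year 2: €1,750.00 / 0.056 = 31250.00000
PV of perpetuity: 31250.00000 / (1+0.056)^2 = 28023.48772
Total PV = 64345.87351 + 28023.48772 = 92369.36123

€92369.36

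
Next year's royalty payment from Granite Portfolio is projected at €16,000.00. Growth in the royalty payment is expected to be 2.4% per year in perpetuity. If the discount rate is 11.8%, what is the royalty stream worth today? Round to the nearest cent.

Growing perpetuity: P = D₁ / (r − g) = €16,000.0000 / (0.118 − 0.024) = €170,212.77

€170212.77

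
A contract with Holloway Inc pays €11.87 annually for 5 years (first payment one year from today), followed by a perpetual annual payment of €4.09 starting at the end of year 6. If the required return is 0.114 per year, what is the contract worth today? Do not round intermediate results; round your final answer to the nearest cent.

PV of 5-year annuity: €11.87 × [1 − (1+0.114)^−5] / 0.114 = 43.43242
Perpetuity value at year 5: €4.09 / 0.114 = 35.87719
PV of perpetuity: 35.87719 / (1+0.114)^5 = 20.91185
Total PV = 43.43242 + 20.91185 = 64.34427

€64.34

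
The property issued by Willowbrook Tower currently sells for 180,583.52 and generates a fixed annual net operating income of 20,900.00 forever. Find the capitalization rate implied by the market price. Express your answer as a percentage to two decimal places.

11.57%

P = C/r ⇒ r = C/P = 20,900.00/180,583.52 = 0.115736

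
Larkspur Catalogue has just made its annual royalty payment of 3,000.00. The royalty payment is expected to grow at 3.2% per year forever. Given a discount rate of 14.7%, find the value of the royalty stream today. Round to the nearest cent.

26921.74

D₁ = D₀ × (1 + g) = 3,000.00 × 1.032 = 3,096.0000
Growing perpetuity: P = D₁ / (r − g) = 3,096.0000 / (0.147 − 0.032) = 26,921.74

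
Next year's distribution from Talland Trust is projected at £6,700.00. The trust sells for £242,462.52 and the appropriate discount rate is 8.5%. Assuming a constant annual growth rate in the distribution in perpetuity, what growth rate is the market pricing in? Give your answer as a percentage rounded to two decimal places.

5.74%

P = D₁/(r−g) ⇒ g = r − D₁/P = 0.085 − £6,700.00/£242,462.52 = 0.057367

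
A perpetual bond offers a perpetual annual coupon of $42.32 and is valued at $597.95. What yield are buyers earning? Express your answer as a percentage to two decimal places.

P = C/r ⇒ r = C/P = $42.32/$597.95 = 0.070775

7.08%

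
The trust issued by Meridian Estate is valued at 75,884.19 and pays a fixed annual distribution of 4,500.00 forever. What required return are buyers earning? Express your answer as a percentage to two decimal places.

P = C/r ⇒ r = C/P = 4,500.00/75,884.19 = 0.059301

5.93%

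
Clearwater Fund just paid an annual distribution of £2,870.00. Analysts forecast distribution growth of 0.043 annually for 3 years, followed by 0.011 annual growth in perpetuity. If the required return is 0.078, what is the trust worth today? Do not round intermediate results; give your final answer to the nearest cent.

D_1 = 2993.41000
D_2 = 3122.12663
D_3 = 3256.37808
Terminal value at year 3: TV = D_3×(1+g_2)/(r−g_2) = 3292.19823/0.067 = 49137.28707
P_0 = D_1/(1+r)^1 + D_2/(1+r)^2 + D_3/(1+r)^3 + TV/(1+r)^3
    = 2776.81818 + 2686.66175 + 2599.43247 + 39224.27204 = 47287.18444

£47287.18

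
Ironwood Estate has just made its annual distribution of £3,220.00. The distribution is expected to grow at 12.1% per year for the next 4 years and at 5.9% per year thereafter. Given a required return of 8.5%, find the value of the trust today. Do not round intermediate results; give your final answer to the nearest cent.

£163429.63

D_1 = 3609.62000
D_2 = 4046.38402
D_3 = 4535.99649
D_4 = 5084.85206
Terminal value at year 4: TV = D_4×(1+g_2)/(r−g_2) = 5384.85833/0.026 = 207109.93588
P_0 = D_1/(1+r)^1 + D_2/(1+r)^2 + D_3/(1+r)^3 + D_4/(1+r)^4 + TV/(1+r)^4
    = 3326.83871 + 3437.22230 + 3551.26838 + 3669.09849 + 149445.20375 = 163429.63163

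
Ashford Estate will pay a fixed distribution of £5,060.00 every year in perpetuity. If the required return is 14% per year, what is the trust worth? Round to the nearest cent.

£36142.86

Level perpetuity: PV = C / r = £5,060.00 / 0.14 = £36,142.86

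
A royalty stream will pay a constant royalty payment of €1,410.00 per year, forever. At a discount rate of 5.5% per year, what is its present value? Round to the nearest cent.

Level perpetuity: PV = C / r = €1,410.00 / 0.055 = €25,636.36

€25636.36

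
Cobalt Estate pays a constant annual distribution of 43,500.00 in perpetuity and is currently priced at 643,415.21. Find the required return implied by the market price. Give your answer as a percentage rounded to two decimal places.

P = C/r ⇒ r = C/P = 43,500.00/643,415.21 = 0.067608

6.76%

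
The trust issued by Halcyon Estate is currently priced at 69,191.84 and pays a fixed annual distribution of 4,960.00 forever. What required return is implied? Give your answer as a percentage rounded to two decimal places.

P = C/r ⇒ r = C/P = 4,960.00/69,191.84 = 0.071685

7.17%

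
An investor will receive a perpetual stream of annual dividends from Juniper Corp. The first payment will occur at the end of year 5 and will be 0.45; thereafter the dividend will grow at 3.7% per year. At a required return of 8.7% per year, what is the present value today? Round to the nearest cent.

Value at end of year 4: C₁ / (r − g) = 0.45 / (0.087 − 0.037) = 9.0000
Discount to today: PV = 9.0000 / (1 + 0.087)^4 = 9.0000 / 1.396105 = 6.45

6.45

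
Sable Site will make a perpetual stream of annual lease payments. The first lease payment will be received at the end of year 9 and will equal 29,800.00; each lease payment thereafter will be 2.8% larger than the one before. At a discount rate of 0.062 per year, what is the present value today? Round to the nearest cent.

Value at end of year 8: C₁ / (r − g) = 29,800.00 / (0.062 − 0.028) = 876,470.5882
Discount to today: PV = 876,470.5882 / (1 + 0.062)^8 = 876,470.5882 / 1.618066 = 541,678.02

541678.02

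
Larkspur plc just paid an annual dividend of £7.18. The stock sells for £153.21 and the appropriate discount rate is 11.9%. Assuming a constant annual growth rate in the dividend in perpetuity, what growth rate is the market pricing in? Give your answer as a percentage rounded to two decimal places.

P = D₀(1+g)/(r−g) ⇒ P(r−g) = D₀(1+g) ⇒ g(P+D₀) = P·r − D₀
g = (P·r − D₀)/(P + D₀) = (£153.21×0.119 − £7.18) / (£153.21 + £7.18) = 0.068907

6.89%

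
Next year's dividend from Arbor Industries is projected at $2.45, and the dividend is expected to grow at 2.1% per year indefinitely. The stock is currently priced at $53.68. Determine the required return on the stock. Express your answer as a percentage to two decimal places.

6.66%

P = D₁/(r − g) ⇒ r = D₁/P + g = $2.4500/$53.68 + 0.021 = 0.045641 + 0.021 = 0.066641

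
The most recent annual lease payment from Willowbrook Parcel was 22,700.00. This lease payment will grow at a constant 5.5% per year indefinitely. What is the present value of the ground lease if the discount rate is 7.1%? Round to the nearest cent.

1496781.25

D₁ = D₀ × (1 + g) = 22,700.00 × 1.055 = 23,948.5000
Growing perpetuity: P = D₁ / (r − g) = 23,948.5000 / (0.071 − 0.055) = 1,496,781.25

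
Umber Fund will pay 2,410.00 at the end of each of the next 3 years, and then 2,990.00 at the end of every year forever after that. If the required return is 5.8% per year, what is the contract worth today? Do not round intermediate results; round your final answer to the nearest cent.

49995.62

PV of 3-year annuity: 2,410.00 × [1 − (1+0.058)^−3] / 0.058 = 6465.87062
Perpetuity value at year 3: 2,990.00 / 0.058 = 51551.72414
PV of perpetuity: 51551.72414 / (1+0.058)^3 = 43529.75188
Total PV = 6465.87062 + 43529.75188 = 49995.62250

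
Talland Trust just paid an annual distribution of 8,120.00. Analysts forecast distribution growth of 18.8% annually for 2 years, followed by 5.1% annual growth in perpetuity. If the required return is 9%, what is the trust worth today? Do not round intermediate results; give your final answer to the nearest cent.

278436.35

D_1 = 9646.56000
D_2 = 11460.11328
Terminal value at year 2: TV = D_2×(1+g_2)/(r−g_2) = 12044.57906/0.039 = 308835.36044
P_0 = D_1/(1+r)^1 + D_2/(1+r)^2 + TV/(1+r)^2
    = 8850.05505 + 9645.74807 + 259940.54410 = 278436.34721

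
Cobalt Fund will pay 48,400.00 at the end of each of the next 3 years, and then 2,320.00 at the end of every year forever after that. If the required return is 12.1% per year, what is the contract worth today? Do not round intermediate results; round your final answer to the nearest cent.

PV of 3-year annuity: 48,400.00 × [1 − (1+0.121)^−3] / 0.121 = 116049.16277
Perpetuity value at year 3: 2,320.00 / 0.121 = 19173.55372
PV of perpetuity: 19173.55372 / (1+0.121)^3 = 13610.86658
Total PV = 116049.16277 + 13610.86658 = 129660.02935

129660.03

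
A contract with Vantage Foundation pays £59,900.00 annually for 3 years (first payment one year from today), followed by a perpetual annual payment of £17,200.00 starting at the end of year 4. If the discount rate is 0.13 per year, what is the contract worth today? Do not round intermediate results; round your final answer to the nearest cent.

£233128.91

PV of 3-year annuity: £59,900.00 × [1 − (1+0.13)^−3] / 0.13 = 141433.04061
Perpetuity value at year 3: £17,200.00 / 0.13 = 132307.69231
PV of perpetuity: 132307.69231 / (1+0.13)^3 = 91695.86762
Total PV = 141433.04061 + 91695.86762 = 233128.90824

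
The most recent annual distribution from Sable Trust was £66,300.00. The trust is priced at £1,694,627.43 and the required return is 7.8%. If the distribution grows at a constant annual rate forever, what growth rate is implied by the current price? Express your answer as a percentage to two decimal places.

3.74%

P = D₀(1+g)/(r−g) ⇒ P(r−g) = D₀(1+g) ⇒ g(P+D₀) = P·r − D₀
g = (P·r − D₀)/(P + D₀) = (£1,694,627.43×0.078 − £66,300.00) / (£1,694,627.43 + £66,300.00) = 0.037413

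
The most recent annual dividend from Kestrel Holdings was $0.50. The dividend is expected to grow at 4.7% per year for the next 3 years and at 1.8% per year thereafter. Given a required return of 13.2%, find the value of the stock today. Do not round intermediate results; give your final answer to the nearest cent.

$4.82

D_1 = 0.52350
D_2 = 0.54810
D_3 = 0.57387
Terminal value at year 3: TV = D_3×(1+g_2)/(r−g_2) = 0.58419/0.114 = 5.12452
P_0 = D_1/(1+r)^1 + D_2/(1+r)^2 + D_3/(1+r)^3 + TV/(1+r)^3
    = 0.46246 + 0.42773 + 0.39561 + 3.53276 = 4.81856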